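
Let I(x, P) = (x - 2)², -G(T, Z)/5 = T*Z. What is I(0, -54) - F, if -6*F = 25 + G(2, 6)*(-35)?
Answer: 2149/6 ≈ 358.17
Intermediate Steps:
G(T, Z) = -5*T*Z
I(x, P) = (-2 + x)²
F = -2125/6 (F = -(25 - 5*2*6*(-35))/6 = -(25 - 60*(-35))/6 = -(25 + 2100)/6 = -⅙*2125 = -2125/6 ≈ -354.17)
I(0, -54) - F = (-2 + 0)² - 1*(-2125/6) = (-2)² + 2125/6 = 4 + 2125/6 = 2149/6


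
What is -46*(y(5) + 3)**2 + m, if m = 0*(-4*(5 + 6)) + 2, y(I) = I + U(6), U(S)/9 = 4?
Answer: -89054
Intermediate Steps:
U(S) = 36 (U(S) = 9*4 = 36)
y(I) = 36 + I (y(I) = I + 36 = 36 + I)
m = 2 (m = 0*(-4*11) + 2 = 0*(-44) + 2 = 0 + 2 = 2)
-46*(y(5) + 3)**2 + m = -46*((36 + 5) + 3)**2 + 2 = -46*(41 + 3)**2 + 2 = -46*44**2 + 2 = -46*1936 + 2 = -89056 + 2 = -89054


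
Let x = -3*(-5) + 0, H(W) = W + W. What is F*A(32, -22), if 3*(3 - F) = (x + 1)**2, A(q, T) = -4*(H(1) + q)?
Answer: 33592/3 ≈ 11197.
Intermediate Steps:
H(W) = 2*W
x = 15 (x = 15 + 0 = 15)
A(q, T) = -8 - 4*q (A(q, T) = -4*(2*1 + q) = -4*(2 + q) = -8 - 4*q)
F = -247/3 (F = 3 - (15 + 1)**2/3 = 3 - 1/3*16**2 = 3 - 1/3*256 = 3 - 256/3 = -247/3 ≈ -82.333)
F*A(32, -22) = -247*(-8 - 4*32)/3 = -247*(-8 - 128)/3 = -247/3*(-136) = 33592/3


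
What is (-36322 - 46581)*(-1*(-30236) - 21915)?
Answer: -689835863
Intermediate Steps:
(-36322 - 46581)*(-1*(-30236) - 21915) = -82903*(30236 - 21915) = -82903*8321 = -689835863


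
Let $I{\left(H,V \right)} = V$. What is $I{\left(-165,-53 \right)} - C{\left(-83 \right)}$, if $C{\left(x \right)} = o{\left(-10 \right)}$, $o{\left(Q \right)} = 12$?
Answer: $-65$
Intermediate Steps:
$C{\left(x \right)} = 12$
$I{\left(-165,-53 \right)} - C{\left(-83 \right)} = -53 - 12 = -65$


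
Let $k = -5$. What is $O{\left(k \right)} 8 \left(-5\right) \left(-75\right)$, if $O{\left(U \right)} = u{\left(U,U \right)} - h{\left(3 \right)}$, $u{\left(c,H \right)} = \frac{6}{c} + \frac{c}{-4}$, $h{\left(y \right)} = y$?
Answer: $-8850$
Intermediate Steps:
$u{\left(c,H \right)} = \frac{6}{c} - \frac{c}{4}$ ($u{\left(c,H \right)} = \frac{6}{c} + c \left(- \frac{1}{4}\right) = \frac{6}{c} - \frac{c}{4}$)
$O{\left(U \right)} = -3 + \frac{6}{U} - \frac{U}{4}$ ($O{\left(U \right)} = \left(\frac{6}{U} - \frac{U}{4}\right) - 3 = -3 + \frac{6}{U} - \frac{U}{4}$)
$O{\left(k \right)} 8 \left(-5\right) \left(-75\right) = \left(-3 + \frac{6}{-5} - - \frac{5}{4}\right) 8 \left(-5\right) \left(-75\right) = \left(-3 + 6 \left(- \frac{1}{5}\right) + \frac{5}{4}\right) \left(-40\right) \left(-75\right) = \left(-3 - \frac{6}{5} + \frac{5}{4}\right) \left(-40\right) \left(-75\right) = \left(- \frac{59}{20}\right) \left(-40\right) \left(-75\right) = 118 \left(-75\right) = -8850$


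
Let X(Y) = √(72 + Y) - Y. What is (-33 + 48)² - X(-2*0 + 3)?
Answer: 228 - 5*√3 ≈ 219.34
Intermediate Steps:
(-33 + 48)² - X(-2*0 + 3) = (-33 + 48)² - (√(72 + (-2*0 + 3)) - (-2*0 + 3)) = 15² - (√(72 + (0 + 3)) - (0 + 3)) = 225 - (√(72 + 3) - 1*3) = 225 - (√75 - 3) = 225 - (5*√3 - 3) = 225 - (-3 + 5*√3) = 225 + (3 - 5*√3) = 228 - 5*√3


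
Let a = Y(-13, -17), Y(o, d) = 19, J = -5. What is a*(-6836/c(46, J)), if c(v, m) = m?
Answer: 129884/5 ≈ 25977.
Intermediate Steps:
a = 19
a*(-6836/c(46, J)) = 19*(-6836/(-5)) = 19*(-6836*(-1/5)) = 19*(6836/5) = 129884/5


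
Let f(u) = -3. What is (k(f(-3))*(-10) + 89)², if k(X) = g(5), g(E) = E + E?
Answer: 121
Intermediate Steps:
g(E) = 2*E
k(X) = 10 (k(X) = 2*5 = 10)
(k(f(-3))*(-10) + 89)² = (10*(-10) + 89)² = (-100 + 89)² = (-11)² = 121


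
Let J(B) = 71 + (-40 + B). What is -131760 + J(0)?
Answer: -131729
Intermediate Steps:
J(B) = 31 + B
-131760 + J(0) = -131760 + (31 + 0) = -131760 + 31 = -131729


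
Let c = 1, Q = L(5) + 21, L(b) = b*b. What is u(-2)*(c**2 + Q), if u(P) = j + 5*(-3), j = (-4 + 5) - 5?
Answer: -893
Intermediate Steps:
L(b) = b**2
j = -4 (j = 1 - 5 = -4)
Q = 46 (Q = 5**2 + 21 = 25 + 21 = 46)
u(P) = -19 (u(P) = -4 + 5*(-3) = -4 - 15 = -19)
u(-2)*(c**2 + Q) = -19*(1**2 + 46) = -19*(1 + 46) = -19*47 = -893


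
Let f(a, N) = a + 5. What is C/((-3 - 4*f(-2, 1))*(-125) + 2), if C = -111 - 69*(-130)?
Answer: 8859/1877 ≈ 4.7198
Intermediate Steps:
f(a, N) = 5 + a
C = 8859 (C = -111 + 8970 = 8859)
C/((-3 - 4*f(-2, 1))*(-125) + 2) = 8859/((-3 - 4*(5 - 2))*(-125) + 2) = 8859/((-3 - 4*3)*(-125) + 2) = 8859/((-3 - 12)*(-125) + 2) = 8859/(-15*(-125) + 2) = 8859/(1875 + 2) = 8859/1877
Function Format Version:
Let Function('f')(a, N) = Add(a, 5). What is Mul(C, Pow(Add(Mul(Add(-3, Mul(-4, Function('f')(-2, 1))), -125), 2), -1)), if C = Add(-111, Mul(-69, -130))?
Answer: Rational(8859, 1877) ≈ 4.7198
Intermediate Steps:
Function('f')(a, N) = Add(5, a)
C = 8859 (C = Add(-111, 8970) = 8859)
Mul(C, Pow(Add(Mul(Add(-3, Mul(-4, Function('f')(-2, 1))), -125), 2), -1)) = Mul(8859, Pow(Add(Mul(Add(-3, Mul(-4, Add(5, -2))), -125), 2), -1)) = Mul(8859, Pow(Add(Mul(Add(-3, Mul(-4, 3)), -125), 2), -1)) = Mul(8859, Pow(Add(Mul(Add(-3, -12), -125), 2), -1)) = Mul(8859, Pow(Add(Mul(-15, -125), 2), -1)) = Mul(8859, Pow(Add(1875, 2), -1)) = Mul(8859, Pow(1877, -1)) = Mul(8859, Rational(1, 1877)) = Rational(8859, 1877)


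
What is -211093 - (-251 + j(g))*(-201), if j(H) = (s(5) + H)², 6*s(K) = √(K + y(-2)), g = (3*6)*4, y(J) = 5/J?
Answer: 18730895/24 + 2412*√10 ≈ 7.8808e+5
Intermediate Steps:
g = 72 (g = 18*4 = 72)
s(K) = √(-5/2 + K)/6 (s(K) = √(K + 5/(-2))/6 = √(K + 5*(-½))/6 = √(K - 5/2)/6 = √(-5/2 + K)/6)
j(H) = (H + √10/12)² (j(H) = (√(-10 + 4*5)/12 + H)² = (√(-10 + 20)/12 + H)² = (√10/12 + H)² = (H + √10/12)²)
-211093 - (-251 + j(g))*(-201) = -211093 - (-251 + (√10 + 12*72)²/144)*(-201) = -211093 - (-251 + (√10 + 864)²/144)*(-201) = -211093 - (-251 + (864 + √10)²/144)*(-201) = -211093 - (50451 - 67*(864 + √10)²/48) = -211093 + (-50451 + 67*(864 + √10)²/48) = -261544 + 67*(864 + √10)²/48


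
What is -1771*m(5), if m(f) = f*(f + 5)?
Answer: -88550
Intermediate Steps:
m(f) = f*(5 + f)
-1771*m(5) = -8855*(5 + 5) = -8855*10 = -1771*50 = -88550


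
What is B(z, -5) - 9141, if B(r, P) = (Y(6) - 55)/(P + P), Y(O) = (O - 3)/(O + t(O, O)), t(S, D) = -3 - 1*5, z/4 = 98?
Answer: -182707/20 ≈ -9135.3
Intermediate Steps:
z = 392 (z = 4*98 = 392)
t(S, D) = -8 (t(S, D) = -3 - 5 = -8)
Y(O) = (-3 + O)/(-8 + O) (Y(O) = (O - 3)/(O - 8) = (-3 + O)/(-8 + O))
B(r, P) = -113/(4*P) (B(r, P) = ((-3 + 6)/(-8 + 6) - 55)/(P + P) = (3/(-2) - 55)/((2*P)) = (-½*3 - 55)*(1/(2*P)) = (-3/2 - 55)*(1/(2*P)) = -113/(4*P))
B(z, -5) - 9141 = -113/4/(-5) - 9141 = -113/4*(-⅕) - 9141 = 113/20 - 9141 = -182707/20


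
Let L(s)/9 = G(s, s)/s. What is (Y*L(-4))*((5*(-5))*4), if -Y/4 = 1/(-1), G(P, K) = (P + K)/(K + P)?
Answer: 900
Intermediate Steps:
G(P, K) = 1 (G(P, K) = (K + P)/(K + P) = 1)
L(s) = 9/s (L(s) = 9*(1/s) = 9/s)
Y = 4 (Y = -4/(-1) = -4*(-1) = 4)
(Y*L(-4))*((5*(-5))*4) = (4*(9/(-4)))*((5*(-5))*4) = (4*(9*(-¼)))*(-25*4) = (4*(-9/4))*(-100) = -9*(-100) = 900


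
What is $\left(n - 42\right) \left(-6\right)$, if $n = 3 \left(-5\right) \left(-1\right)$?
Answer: $162$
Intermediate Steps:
$n = 15$ ($n = \left(-15\right) \left(-1\right) = 15$)
$\left(n - 42\right) \left(-6\right) = \left(15 - 42\right) \left(-6\right) = \left(-27\right) \left(-6\right) = 162$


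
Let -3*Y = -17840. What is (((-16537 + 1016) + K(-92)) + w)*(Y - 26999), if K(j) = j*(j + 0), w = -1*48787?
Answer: 3526939508/3 ≈ 1.1756e+9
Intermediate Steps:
Y = 17840/3 (Y = -⅓*(-17840) = 17840/3 ≈ 5946.7)
w = -48787
K(j) = j² (K(j) = j*j = j²)
(((-16537 + 1016) + K(-92)) + w)*(Y - 26999) = (((-16537 + 1016) + (-92)²) - 48787)*(17840/3 - 26999) = ((-15521 + 8464) - 48787)*(-63157/3) = (-7057 - 48787)*(-63157/3) = -55844*(-63157/3) = 3526939508/3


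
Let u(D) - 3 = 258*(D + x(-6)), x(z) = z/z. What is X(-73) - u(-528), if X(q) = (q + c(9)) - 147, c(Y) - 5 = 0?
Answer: 135748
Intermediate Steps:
c(Y) = 5 (c(Y) = 5 + 0 = 5)
x(z) = 1
X(q) = -142 + q (X(q) = (q + 5) - 147 = (5 + q) - 147 = -142 + q)
u(D) = 261 + 258*D (u(D) = 3 + 258*(D + 1) = 3 + 258*(1 + D) = 3 + (258 + 258*D) = 261 + 258*D)
X(-73) - u(-528) = (-142 - 73) - (261 + 258*(-528)) = -215 - (261 - 136224) = -215 - 1*(-135963) = -215 + 135963 = 135748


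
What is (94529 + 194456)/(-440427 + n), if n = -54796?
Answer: -288985/495223 ≈ -0.58354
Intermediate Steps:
(94529 + 194456)/(-440427 + n) = (94529 + 194456)/(-440427 - 54796) = 288985/(-495223) = 288985*(-1/495223) = -288985/495223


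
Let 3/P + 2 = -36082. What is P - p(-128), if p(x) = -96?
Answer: 1154687/12028 ≈ 96.000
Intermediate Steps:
P = -1/12028 (P = 3/(-2 - 36082) = 3/(-36084) = 3*(-1/36084) = -1/12028 ≈ -8.3139e-5)
P - p(-128) = -1/12028 - 1*(-96) = -1/12028 + 96 = 1154687/12028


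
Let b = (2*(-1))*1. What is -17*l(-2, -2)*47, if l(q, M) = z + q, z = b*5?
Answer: 9588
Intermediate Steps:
b = -2 (b = -2*1 = -2)
z = -10 (z = -2*5 = -10)
l(q, M) = -10 + q
-17*l(-2, -2)*47 = -17*(-10 - 2)*47 = -17*(-12)*47 = 204*47 = 9588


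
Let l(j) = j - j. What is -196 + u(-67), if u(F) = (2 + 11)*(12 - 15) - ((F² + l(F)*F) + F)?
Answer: -4657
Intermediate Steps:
l(j) = 0
u(F) = -39 - F - F² (u(F) = (2 + 11)*(12 - 15) - ((F² + 0*F) + F) = 13*(-3) - ((F² + 0) + F) = -39 - (F² + F) = -39 - (F + F²) = -39 + (-F - F²) = -39 - F - F²)
-196 + u(-67) = -196 + (-39 - 1*(-67) - 1*(-67)²) = -196 + (-39 + 67 - 1*4489) = -196 + (-39 + 67 - 4489) = -196 - 4461 = -4657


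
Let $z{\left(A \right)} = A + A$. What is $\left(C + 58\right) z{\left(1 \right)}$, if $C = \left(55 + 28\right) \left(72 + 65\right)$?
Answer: $22858$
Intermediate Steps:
$z{\left(A \right)} = 2 A$
$C = 11371$ ($C = 83 \cdot 137 = 11371$)
$\left(C + 58\right) z{\left(1 \right)} = \left(11371 + 58\right) 2 \cdot 1 = 11429 \cdot 2 = 22858$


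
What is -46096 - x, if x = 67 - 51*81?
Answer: -42032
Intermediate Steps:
x = -4064 (x = 67 - 4131 = -4064)
-46096 - x = -46096 - 1*(-4064) = -46096 + 4064 = -42032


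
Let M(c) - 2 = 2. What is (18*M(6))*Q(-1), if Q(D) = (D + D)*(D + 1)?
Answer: 0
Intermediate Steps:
Q(D) = 2*D*(1 + D) (Q(D) = (2*D)*(1 + D) = 2*D*(1 + D))
M(c) = 4 (M(c) = 2 + 2 = 4)
(18*M(6))*Q(-1) = (18*4)*(2*(-1)*(1 - 1)) = 72*(2*(-1)*0) = 72*0 = 0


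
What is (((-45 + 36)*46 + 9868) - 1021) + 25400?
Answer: 33833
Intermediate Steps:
(((-45 + 36)*46 + 9868) - 1021) + 25400 = ((-9*46 + 9868) - 1021) + 25400 = ((-414 + 9868) - 1021) + 25400 = (9454 - 1021) + 25400 = 8433 + 25400 = 33833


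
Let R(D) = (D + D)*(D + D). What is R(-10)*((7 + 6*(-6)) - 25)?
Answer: -21600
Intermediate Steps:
R(D) = 4*D² (R(D) = (2*D)*(2*D) = 4*D²)
R(-10)*((7 + 6*(-6)) - 25) = (4*(-10)²)*((7 + 6*(-6)) - 25) = (4*100)*((7 - 36) - 25) = 400*(-29 - 25) = 400*(-54) = -21600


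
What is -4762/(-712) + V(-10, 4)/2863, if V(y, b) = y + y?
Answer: 6809683/1019228 ≈ 6.6812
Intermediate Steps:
V(y, b) = 2*y
-4762/(-712) + V(-10, 4)/2863 = -4762/(-712) + (2*(-10))/2863 = -4762*(-1/712) - 20*1/2863 = 2381/356 - 20/2863 = 6809683/1019228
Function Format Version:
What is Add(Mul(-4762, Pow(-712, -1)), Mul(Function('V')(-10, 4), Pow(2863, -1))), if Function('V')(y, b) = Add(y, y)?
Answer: Rational(6809683, 1019228) ≈ 6.6812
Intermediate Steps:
Function('V')(y, b) = Mul(2, y)
Add(Mul(-4762, Pow(-712, -1)), Mul(Function('V')(-10, 4), Pow(2863, -1))) = Add(Mul(-4762, Pow(-712, -1)), Mul(Mul(2, -10), Pow(2863, -1))) = Add(Mul(-4762, Rational(-1, 712)), Mul(-20, Rational(1, 2863))) = Add(Rational(2381, 356), Rational(-20, 2863)) = Rational(6809683, 1019228)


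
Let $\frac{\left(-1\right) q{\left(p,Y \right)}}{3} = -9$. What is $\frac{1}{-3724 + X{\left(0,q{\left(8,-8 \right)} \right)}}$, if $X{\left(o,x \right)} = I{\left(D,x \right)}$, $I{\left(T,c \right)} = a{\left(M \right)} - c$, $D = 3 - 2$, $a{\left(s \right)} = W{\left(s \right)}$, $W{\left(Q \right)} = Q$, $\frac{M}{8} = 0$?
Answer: $- \frac{1}{3751} \approx -0.0002666$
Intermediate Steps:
$M = 0$ ($M = 8 \cdot 0 = 0$)
$a{\left(s \right)} = s$
$D = 1$ ($D = 3 - 2 = 1$)
$q{\left(p,Y \right)} = 27$ ($q{\left(p,Y \right)} = \left(-3\right) \left(-9\right) = 27$)
$I{\left(T,c \right)} = - c$ ($I{\left(T,c \right)} = 0 - c = - c$)
$X{\left(o,x \right)} = - x$
$\frac{1}{-3724 + X{\left(0,q{\left(8,-8 \right)} \right)}} = \frac{1}{-3724 - 27} = \frac{1}{-3751} = - \frac{1}{3751}$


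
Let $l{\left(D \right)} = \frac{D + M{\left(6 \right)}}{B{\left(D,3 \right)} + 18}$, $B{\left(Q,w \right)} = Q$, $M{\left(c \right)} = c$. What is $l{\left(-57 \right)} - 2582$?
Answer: $- \frac{33549}{13} \approx -2580.7$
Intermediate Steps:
$l{\left(D \right)} = \frac{6 + D}{18 + D}$ ($l{\left(D \right)} = \frac{D + 6}{D + 18} = \frac{6 + D}{18 + D}$)
$l{\left(-57 \right)} - 2582 = \frac{6 - 57}{18 - 57} - 2582 = \frac{1}{-39} \left(-51\right) - 2582 = \left(- \frac{1}{39}\right) \left(-51\right) - 2582 = \frac{17}{13} - 2582 = - \frac{33549}{13}$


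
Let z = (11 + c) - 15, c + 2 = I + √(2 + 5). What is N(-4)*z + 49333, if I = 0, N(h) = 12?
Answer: 49261 + 12*√7 ≈ 49293.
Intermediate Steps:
c = -2 + √7 (c = -2 + (0 + √(2 + 5)) = -2 + (0 + √7) = -2 + √7 ≈ 0.64575)
z = -6 + √7 (z = (11 + (-2 + √7)) - 15 = (9 + √7) - 15 = -6 + √7 ≈ -3.3542)
N(-4)*z + 49333 = 12*(-6 + √7) + 49333 = (-72 + 12*√7) + 49333 = 49261 + 12*√7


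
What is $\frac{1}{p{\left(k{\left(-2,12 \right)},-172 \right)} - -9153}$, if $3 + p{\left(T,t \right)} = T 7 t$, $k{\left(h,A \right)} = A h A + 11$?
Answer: $\frac{1}{342658} \approx 2.9184 \cdot 10^{-6}$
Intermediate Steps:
$k{\left(h,A \right)} = 11 + h A^{2}$ ($k{\left(h,A \right)} = h A^{2} + 11 = 11 + h A^{2}$)
$p{\left(T,t \right)} = -3 + 7 T t$ ($p{\left(T,t \right)} = -3 + T 7 t = -3 + 7 T t$)
$\frac{1}{p{\left(k{\left(-2,12 \right)},-172 \right)} - -9153} = \frac{1}{\left(-3 + 7 \left(11 - 2 \cdot 12^{2}\right) \left(-172\right)\right) - -9153} = \frac{1}{\left(-3 + 7 \left(11 - 288\right) \left(-172\right)\right) + 9153} = \frac{1}{\left(-3 + 7 \left(-277\right) \left(-172\right)\right) + 9153} = \frac{1}{\left(-3 + 333508\right) + 9153} = \frac{1}{333505 + 9153} = \frac{1}{342658}$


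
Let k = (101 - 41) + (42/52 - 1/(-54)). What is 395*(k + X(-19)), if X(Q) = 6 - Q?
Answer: 11899375/351 ≈ 33901.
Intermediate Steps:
k = 21350/351 (k = 60 + (42*(1/52) - 1*(-1/54)) = 60 + (21/26 + 1/54) = 60 + 290/351 = 21350/351 ≈ 60.826)
395*(k + X(-19)) = 395*(21350/351 + (6 - 1*(-19))) = 395*(21350/351 + (6 + 19)) = 395*(21350/351 + 25) = 395*(30125/351) = 11899375/351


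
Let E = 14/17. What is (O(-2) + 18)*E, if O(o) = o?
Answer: 224/17 ≈ 13.176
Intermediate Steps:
E = 14/17 (E = 14*(1/17) = 14/17 ≈ 0.82353)
(O(-2) + 18)*E = (-2 + 18)*(14/17) = 16*(14/17) = 224/17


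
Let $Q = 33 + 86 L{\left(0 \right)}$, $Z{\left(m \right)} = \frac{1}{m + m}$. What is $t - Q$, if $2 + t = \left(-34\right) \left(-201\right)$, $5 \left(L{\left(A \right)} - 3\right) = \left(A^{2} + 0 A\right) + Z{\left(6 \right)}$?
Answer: $\frac{196187}{30} \approx 6539.6$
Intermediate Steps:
$Z{\left(m \right)} = \frac{1}{2 m}$
$L{\left(A \right)} = \frac{181}{60} + \frac{A^{2}}{5}$ ($L{\left(A \right)} = 3 + \frac{\left(A^{2} + 0 A\right) + \frac{1}{2 \cdot 6}}{5} = 3 + \frac{\left(A^{2} + 0\right) + \frac{1}{2} \cdot \frac{1}{6}}{5} = 3 + \frac{A^{2} + \frac{1}{12}}{5} = 3 + \frac{\frac{1}{12} + A^{2}}{5} = 3 + \left(\frac{1}{60} + \frac{A^{2}}{5}\right) = \frac{181}{60} + \frac{A^{2}}{5}$)
$t = 6832$ ($t = -2 - -6834 = -2 + 6834 = 6832$)
$Q = \frac{8773}{30}$ ($Q = 33 + 86 \left(\frac{181}{60} + \frac{0^{2}}{5}\right) = 33 + 86 \left(\frac{181}{60} + \frac{1}{5} \cdot 0\right) = 33 + 86 \left(\frac{181}{60} + 0\right) = 33 + 86 \cdot \frac{181}{60} = 33 + \frac{7783}{30} = \frac{8773}{30} \approx 292.43$)
$t - Q = 6832 - \frac{8773}{30} = \frac{196187}{30}$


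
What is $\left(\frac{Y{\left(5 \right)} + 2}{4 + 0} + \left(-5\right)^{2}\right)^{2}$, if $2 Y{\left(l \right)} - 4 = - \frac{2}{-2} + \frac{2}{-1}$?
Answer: $\frac{42849}{64} \approx 669.52$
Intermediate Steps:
$Y{\left(l \right)} = \frac{3}{2}$ ($Y{\left(l \right)} = 2 + \frac{- \frac{2}{-2} + \frac{2}{-1}}{2} = 2 + \frac{\left(-2\right) \left(- \frac{1}{2}\right) + 2 \left(-1\right)}{2} = 2 + \frac{1 - 2}{2} = 2 + \frac{1}{2} \left(-1\right) = 2 - \frac{1}{2} = \frac{3}{2}$)
$\left(\frac{Y{\left(5 \right)} + 2}{4 + 0} + \left(-5\right)^{2}\right)^{2} = \left(\frac{\frac{3}{2} + 2}{4 + 0} + \left(-5\right)^{2}\right)^{2} = \left(\frac{7}{2 \cdot 4} + 25\right)^{2} = \left(\frac{7}{2} \cdot \frac{1}{4} + 25\right)^{2} = \left(\frac{7}{8} + 25\right)^{2} = \left(\frac{207}{8}\right)^{2} = \frac{42849}{64}$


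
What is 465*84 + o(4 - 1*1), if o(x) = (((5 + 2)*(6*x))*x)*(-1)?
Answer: 38682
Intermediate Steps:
o(x) = -42*x² (o(x) = ((7*(6*x))*x)*(-1) = ((42*x)*x)*(-1) = (42*x²)*(-1) = -42*x²)
465*84 + o(4 - 1*1) = 465*84 - 42*(4 - 1*1)² = 39060 - 42*(4 - 1)² = 39060 - 42*3² = 39060 - 42*9 = 39060 - 378 = 38682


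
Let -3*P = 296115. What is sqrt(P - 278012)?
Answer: I*sqrt(376717) ≈ 613.77*I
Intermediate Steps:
P = -98705 (P = -1/3*296115 = -98705)
sqrt(P - 278012) = sqrt(-98705 - 278012) = sqrt(-376717) = I*sqrt(376717)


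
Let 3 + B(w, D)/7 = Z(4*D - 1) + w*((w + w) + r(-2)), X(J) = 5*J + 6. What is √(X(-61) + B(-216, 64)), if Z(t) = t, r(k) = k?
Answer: √657673 ≈ 810.97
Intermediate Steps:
X(J) = 6 + 5*J
B(w, D) = -28 + 28*D + 7*w*(-2 + 2*w) (B(w, D) = -21 + 7*((4*D - 1) + w*((w + w) - 2)) = -21 + 7*((-1 + 4*D) + w*(2*w - 2)) = -21 + 7*((-1 + 4*D) + w*(-2 + 2*w)) = -21 + 7*(-1 + 4*D + w*(-2 + 2*w)) = -21 + (-7 + 28*D + 7*w*(-2 + 2*w)) = -28 + 28*D + 7*w*(-2 + 2*w))
√(X(-61) + B(-216, 64)) = √((6 + 5*(-61)) + (-28 - 14*(-216) + 14*(-216)² + 28*64)) = √((6 - 305) + (-28 + 3024 + 14*46656 + 1792)) = √(-299 + (-28 + 3024 + 653184 + 1792)) = √(-299 + 657972) = √657673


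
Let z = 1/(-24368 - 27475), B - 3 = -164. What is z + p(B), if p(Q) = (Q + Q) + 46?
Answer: -14308669/51843 ≈ -276.00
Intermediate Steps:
B = -161 (B = 3 - 164 = -161)
p(Q) = 46 + 2*Q (p(Q) = 2*Q + 46 = 46 + 2*Q)
z = -1/51843 (z = 1/(-51843) = -1/51843 ≈ -1.9289e-5)
z + p(B) = -1/51843 + (46 + 2*(-161)) = -1/51843 + (46 - 322) = -1/51843 - 276 = -14308669/51843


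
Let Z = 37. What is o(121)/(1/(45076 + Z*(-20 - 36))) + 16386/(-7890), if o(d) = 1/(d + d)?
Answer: 27944679/159115 ≈ 175.63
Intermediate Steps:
o(d) = 1/(2*d)
o(121)/(1/(45076 + Z*(-20 - 36))) + 16386/(-7890) = ((1/2)/121)/(1/(45076 + 37*(-20 - 36))) + 16386/(-7890) = ((1/2)*(1/121))/(1/(45076 + 37*(-56))) + 16386*(-1/7890) = 1/(242*(1/(45076 - 2072))) - 2731/1315 = 1/(242*(1/43004)) - 2731/1315 = (1/242)*43004 - 2731/1315 = 21502/121 - 2731/1315 = 27944679/159115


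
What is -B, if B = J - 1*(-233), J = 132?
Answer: -365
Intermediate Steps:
B = 365 (B = 132 - 1*(-233) = 132 + 233 = 365)
-B = -1*365 = -365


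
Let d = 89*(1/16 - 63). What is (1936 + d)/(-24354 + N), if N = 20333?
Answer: 58647/64336 ≈ 0.91157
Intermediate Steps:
d = -89623/16 (d = 89*(1/16 - 63) = 89*(-1007/16) = -89623/16 ≈ -5601.4)
(1936 + d)/(-24354 + N) = (1936 - 89623/16)/(-24354 + 20333) = -58647/16/(-4021) = -58647/16*(-1/4021) = 58647/64336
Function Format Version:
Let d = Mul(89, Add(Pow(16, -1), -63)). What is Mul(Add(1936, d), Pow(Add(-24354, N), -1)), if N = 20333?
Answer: Rational(58647, 64336) ≈ 0.91157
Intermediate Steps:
d = Rational(-89623, 16) (d = Mul(89, Add(Rational(1, 16), -63)) = Mul(89, Rational(-1007, 16)) = Rational(-89623, 16) ≈ -5601.4)
Mul(Add(1936, d), Pow(Add(-24354, N), -1)) = Mul(Add(1936, Rational(-89623, 16)), Pow(Add(-24354, 20333), -1)) = Mul(Rational(-58647, 16), Pow(-4021, -1)) = Mul(Rational(-58647, 16), Rational(-1, 4021)) = Rational(58647, 64336)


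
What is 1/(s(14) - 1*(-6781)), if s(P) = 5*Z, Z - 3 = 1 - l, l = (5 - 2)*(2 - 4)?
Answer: 1/6831 ≈ 0.00014639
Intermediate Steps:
l = -6 (l = 3*(-2) = -6)
Z = 10 (Z = 3 + (1 - 1*(-6)) = 3 + (1 + 6) = 3 + 7 = 10)
s(P) = 50 (s(P) = 5*10 = 50)
1/(s(14) - 1*(-6781)) = 1/(50 - 1*(-6781)) = 1/(50 + 6781) = 1/6831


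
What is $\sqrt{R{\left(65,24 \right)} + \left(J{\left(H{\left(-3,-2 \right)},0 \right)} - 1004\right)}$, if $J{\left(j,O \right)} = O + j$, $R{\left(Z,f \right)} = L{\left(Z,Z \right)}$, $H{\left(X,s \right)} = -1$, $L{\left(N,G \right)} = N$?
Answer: $2 i \sqrt{235} \approx 30.659 i$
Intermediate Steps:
$R{\left(Z,f \right)} = Z$
$\sqrt{R{\left(65,24 \right)} + \left(J{\left(H{\left(-3,-2 \right)},0 \right)} - 1004\right)} = \sqrt{65 + \left(\left(0 - 1\right) - 1004\right)} = \sqrt{65 - 1005} = \sqrt{-940} = 2 i \sqrt{235}$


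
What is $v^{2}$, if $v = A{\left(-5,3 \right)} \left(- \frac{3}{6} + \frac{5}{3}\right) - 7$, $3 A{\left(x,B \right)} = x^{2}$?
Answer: $\frac{2401}{324} \approx 7.4105$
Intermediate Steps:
$A{\left(x,B \right)} = \frac{x^{2}}{3}$
$v = \frac{49}{18}$ ($v = \frac{\left(-5\right)^{2}}{3} \left(- \frac{3}{6} + \frac{5}{3}\right) - 7 = \frac{1}{3} \cdot 25 \left(\left(-3\right) \frac{1}{6} + 5 \cdot \frac{1}{3}\right) - 7 = \frac{25 \left(- \frac{1}{2} + \frac{5}{3}\right)}{3} - 7 = \frac{25}{3} \cdot \frac{7}{6} - 7 = \frac{175}{18} - 7 = \frac{49}{18} \approx 2.7222$)
$v^{2} = \left(\frac{49}{18}\right)^{2} = \frac{2401}{324}$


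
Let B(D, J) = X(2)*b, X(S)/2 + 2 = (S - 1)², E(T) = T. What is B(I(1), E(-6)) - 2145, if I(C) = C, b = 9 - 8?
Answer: -2147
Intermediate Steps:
b = 1
X(S) = -4 + 2*(-1 + S)² (X(S) = -4 + 2*(S - 1)² = -4 + 2*(-1 + S)²)
B(D, J) = -2 (B(D, J) = (-4 + 2*(-1 + 2)²)*1 = (-4 + 2*1²)*1 = (-4 + 2*1)*1 = (-4 + 2)*1 = -2*1 = -2)
B(I(1), E(-6)) - 2145 = -2 - 2145 = -2147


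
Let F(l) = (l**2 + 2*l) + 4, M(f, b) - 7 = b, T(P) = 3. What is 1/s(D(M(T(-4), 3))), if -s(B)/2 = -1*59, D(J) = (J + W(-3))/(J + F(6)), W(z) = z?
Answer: 1/118 ≈ 0.0084746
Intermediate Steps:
M(f, b) = 7 + b
F(l) = 4 + l**2 + 2*l
D(J) = (-3 + J)/(52 + J) (D(J) = (J - 3)/(J + (4 + 6**2 + 2*6)) = (-3 + J)/(J + (4 + 36 + 12)) = (-3 + J)/(J + 52) = (-3 + J)/(52 + J))
s(B) = 118 (s(B) = -(-2)*59 = -2*(-59) = 118)
1/s(D(M(T(-4), 3))) = 1/118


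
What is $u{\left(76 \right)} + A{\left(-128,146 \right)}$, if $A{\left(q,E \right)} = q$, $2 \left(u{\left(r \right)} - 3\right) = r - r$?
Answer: $-125$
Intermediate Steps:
$u{\left(r \right)} = 3$ ($u{\left(r \right)} = 3 + \frac{r - r}{2} = 3 + \frac{1}{2} \cdot 0 = 3 + 0 = 3$)
$u{\left(76 \right)} + A{\left(-128,146 \right)} = 3 - 128 = -125$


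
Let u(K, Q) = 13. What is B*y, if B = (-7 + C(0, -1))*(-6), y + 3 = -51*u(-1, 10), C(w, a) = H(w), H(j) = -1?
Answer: -31968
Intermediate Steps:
C(w, a) = -1
y = -666 (y = -3 - 51*13 = -3 - 663 = -666)
B = 48 (B = (-7 - 1)*(-6) = -8*(-6) = 48)
B*y = 48*(-666) = -31968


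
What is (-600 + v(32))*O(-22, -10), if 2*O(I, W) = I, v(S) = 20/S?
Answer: 52745/8 ≈ 6593.1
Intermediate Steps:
O(I, W) = I/2
(-600 + v(32))*O(-22, -10) = (-600 + 20/32)*((1/2)*(-22)) = (-600 + 20*(1/32))*(-11) = (-600 + 5/8)*(-11) = -4795/8*(-11) = 52745/8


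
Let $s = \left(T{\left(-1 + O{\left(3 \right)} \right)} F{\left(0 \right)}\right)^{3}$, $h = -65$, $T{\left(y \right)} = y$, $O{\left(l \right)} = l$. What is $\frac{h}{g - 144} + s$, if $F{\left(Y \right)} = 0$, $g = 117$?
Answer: $\frac{65}{27} \approx 2.4074$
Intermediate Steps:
$s = 0$ ($s = \left(\left(-1 + 3\right) 0\right)^{3} = \left(2 \cdot 0\right)^{3} = 0^{3} = 0$)
$\frac{h}{g - 144} + s = - \frac{65}{117 - 144} + 0 = - \frac{65}{-27} + 0 = \left(-65\right) \left(- \frac{1}{27}\right) + 0 = \frac{65}{27} + 0 = \frac{65}{27}$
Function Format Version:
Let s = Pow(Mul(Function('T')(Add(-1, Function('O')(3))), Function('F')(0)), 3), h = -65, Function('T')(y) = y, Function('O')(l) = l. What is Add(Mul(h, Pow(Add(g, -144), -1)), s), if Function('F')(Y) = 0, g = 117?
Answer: Rational(65, 27) ≈ 2.4074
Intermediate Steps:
s = 0 (s = Pow(Mul(Add(-1, 3), 0), 3) = Pow(Mul(2, 0), 3) = Pow(0, 3) = 0)
Add(Mul(h, Pow(Add(g, -144), -1)), s) = Add(Mul(-65, Pow(Add(117, -144), -1)), 0) = Add(Mul(-65, Pow(-27, -1)), 0) = Add(Mul(-65, Rational(-1, 27)), 0) = Add(Rational(65, 27), 0) = Rational(65, 27)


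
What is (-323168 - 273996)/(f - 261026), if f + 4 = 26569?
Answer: 597164/234461 ≈ 2.5470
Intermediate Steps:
f = 26565 (f = -4 + 26569 = 26565)
(-323168 - 273996)/(f - 261026) = (-323168 - 273996)/(26565 - 261026) = -597164/(-234461) = -597164*(-1/234461) = 597164/234461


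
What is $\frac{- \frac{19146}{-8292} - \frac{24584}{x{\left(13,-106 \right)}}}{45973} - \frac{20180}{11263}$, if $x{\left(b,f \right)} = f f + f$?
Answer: $- \frac{1019292081439661}{568894978892310} \approx -1.7917$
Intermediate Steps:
$x{\left(b,f \right)} = f + f^{2}$ ($x{\left(b,f \right)} = f^{2} + f = f + f^{2}$)
$\frac{- \frac{19146}{-8292} - \frac{24584}{x{\left(13,-106 \right)}}}{45973} - \frac{20180}{11263} = \frac{- \frac{19146}{-8292} - \frac{24584}{\left(-106\right) \left(1 - 106\right)}}{45973} - \frac{20180}{11263} = \left(\left(-19146\right) \left(- \frac{1}{8292}\right) - \frac{24584}{\left(-106\right) \left(-105\right)}\right) \frac{1}{45973} - \frac{20180}{11263} = \left(\frac{3191}{1382} - \frac{24584}{11130}\right) \frac{1}{45973} - \frac{20180}{11263} = \left(\frac{3191}{1382} - \frac{1756}{795}\right) \frac{1}{45973} - \frac{20180}{11263} = \frac{110053}{1098690} \cdot \frac{1}{45973} - \frac{20180}{11263} = \frac{110053}{50510075370} - \frac{20180}{11263} = - \frac{1019292081439661}{568894978892310}$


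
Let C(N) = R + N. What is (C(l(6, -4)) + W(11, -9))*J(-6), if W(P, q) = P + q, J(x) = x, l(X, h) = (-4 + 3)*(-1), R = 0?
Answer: -18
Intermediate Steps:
l(X, h) = 1 (l(X, h) = -1*(-1) = 1)
C(N) = N (C(N) = 0 + N = N)
(C(l(6, -4)) + W(11, -9))*J(-6) = (1 + (11 - 9))*(-6) = (1 + 2)*(-6) = 3*(-6) = -18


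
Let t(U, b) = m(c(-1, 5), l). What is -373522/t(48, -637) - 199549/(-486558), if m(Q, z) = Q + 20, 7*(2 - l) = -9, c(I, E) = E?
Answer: -181735128551/12163950 ≈ -14940.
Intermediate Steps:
l = 23/7 (l = 2 - ⅐*(-9) = 2 + 9/7 = 23/7 ≈ 3.2857)
m(Q, z) = 20 + Q
t(U, b) = 25 (t(U, b) = 20 + 5 = 25)
-373522/t(48, -637) - 199549/(-486558) = -373522/25 - 199549/(-486558) = -373522*1/25 - 199549*(-1/486558) = -373522/25 + 199549/486558 = -181735128551/12163950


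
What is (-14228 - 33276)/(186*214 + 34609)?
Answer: -47504/74413 ≈ -0.63838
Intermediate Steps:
(-14228 - 33276)/(186*214 + 34609) = -47504/(39804 + 34609) = -47504/74413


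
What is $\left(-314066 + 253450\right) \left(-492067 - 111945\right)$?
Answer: $36612791392$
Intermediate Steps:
$\left(-314066 + 253450\right) \left(-492067 - 111945\right) = \left(-60616\right) \left(-604012\right) = 36612791392$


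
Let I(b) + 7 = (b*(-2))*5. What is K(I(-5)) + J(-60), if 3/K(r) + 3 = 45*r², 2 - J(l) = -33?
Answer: 970691/27734 ≈ 35.000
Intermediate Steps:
J(l) = 35 (J(l) = 2 - 1*(-33) = 2 + 33 = 35)
I(b) = -7 - 10*b (I(b) = -7 + (b*(-2))*5 = -7 - 2*b*5 = -7 - 10*b)
K(r) = 3/(-3 + 45*r²)
K(I(-5)) + J(-60) = 1/(-1 + 15*(-7 - 10*(-5))²) + 35 = 1/(-1 + 15*(-7 + 50)²) + 35 = 1/(-1 + 15*43²) + 35 = 1/(-1 + 15*1849) + 35 = 1/(-1 + 27735) + 35 = 1/27734 + 35 = 970691/27734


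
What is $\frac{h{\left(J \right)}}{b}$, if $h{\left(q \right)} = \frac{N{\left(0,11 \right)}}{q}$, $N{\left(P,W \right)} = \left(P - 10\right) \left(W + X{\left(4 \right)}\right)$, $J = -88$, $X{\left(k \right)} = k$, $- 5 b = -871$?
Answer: $\frac{375}{38324} \approx 0.009785$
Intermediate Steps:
$b = \frac{871}{5}$ ($b = \left(- \frac{1}{5}\right) \left(-871\right) = \frac{871}{5} \approx 174.2$)
$N{\left(P,W \right)} = \left(-10 + P\right) \left(4 + W\right)$ ($N{\left(P,W \right)} = \left(P - 10\right) \left(W + 4\right) = \left(-10 + P\right) \left(4 + W\right)$)
$h{\left(q \right)} = - \frac{150}{q}$ ($h{\left(q \right)} = \frac{-40 - 110 + 4 \cdot 0 + 0 \cdot 11}{q} = \frac{-40 - 110 + 0 + 0}{q} = - \frac{150}{q}$)
$\frac{h{\left(J \right)}}{b} = \frac{\left(-150\right) \frac{1}{-88}}{\frac{871}{5}} = \left(-150\right) \left(- \frac{1}{88}\right) \frac{5}{871} = \frac{75}{44} \cdot \frac{5}{871} = \frac{375}{38324}$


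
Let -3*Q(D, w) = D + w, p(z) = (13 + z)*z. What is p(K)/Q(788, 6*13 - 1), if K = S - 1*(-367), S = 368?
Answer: -329868/173 ≈ -1906.8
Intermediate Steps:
K = 735 (K = 368 - 1*(-367) = 368 + 367 = 735)
p(z) = z*(13 + z)
Q(D, w) = -D/3 - w/3 (Q(D, w) = -(D + w)/3 = -D/3 - w/3)
p(K)/Q(788, 6*13 - 1) = (735*(13 + 735))/(-⅓*788 - (6*13 - 1)/3) = (735*748)/(-788/3 - (78 - 1)/3) = 549780/(-788/3 - ⅓*77) = 549780/(-788/3 - 77/3) = 549780/(-865/3) = 549780*(-3/865) = -329868/173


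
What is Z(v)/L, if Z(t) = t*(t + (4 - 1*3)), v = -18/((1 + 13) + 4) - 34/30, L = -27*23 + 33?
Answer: -136/33075 ≈ -0.0041119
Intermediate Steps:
L = -588 (L = -621 + 33 = -588)
v = -32/15 (v = -18/(14 + 4) - 34*1/30 = -18/18 - 17/15 = -18*1/18 - 17/15 = -1 - 17/15 = -32/15 ≈ -2.1333)
Z(t) = t*(1 + t) (Z(t) = t*(t + (4 - 3)) = t*(t + 1) = t*(1 + t))
Z(v)/L = -32*(1 - 32/15)/15/(-588) = -32/15*(-17/15)*(-1/588) = (544/225)*(-1/588) = -136/33075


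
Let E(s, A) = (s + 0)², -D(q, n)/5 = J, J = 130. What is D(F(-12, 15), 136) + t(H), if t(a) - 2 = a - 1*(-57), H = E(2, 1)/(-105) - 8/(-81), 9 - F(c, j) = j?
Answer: -1675313/2835 ≈ -590.94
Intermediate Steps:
F(c, j) = 9 - j
D(q, n) = -650 (D(q, n) = -5*130 = -650)
E(s, A) = s²
H = 172/2835 (H = 2²/(-105) - 8/(-81) = 4*(-1/105) - 8*(-1/81) = -4/105 + 8/81 = 172/2835 ≈ 0.060670)
t(a) = 59 + a (t(a) = 2 + (a - 1*(-57)) = 2 + (a + 57) = 2 + (57 + a) = 59 + a)
D(F(-12, 15), 136) + t(H) = -650 + (59 + 172/2835) = -650 + 167437/2835 = -1675313/2835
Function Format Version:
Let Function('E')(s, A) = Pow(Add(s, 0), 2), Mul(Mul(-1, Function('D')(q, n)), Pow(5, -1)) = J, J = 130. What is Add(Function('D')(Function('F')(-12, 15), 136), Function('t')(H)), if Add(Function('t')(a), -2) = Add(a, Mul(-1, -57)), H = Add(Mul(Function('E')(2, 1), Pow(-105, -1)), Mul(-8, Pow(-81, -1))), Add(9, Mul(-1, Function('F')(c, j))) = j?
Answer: Rational(-1675313, 2835) ≈ -590.94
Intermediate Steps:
Function('F')(c, j) = Add(9, Mul(-1, j))
Function('D')(q, n) = -650 (Function('D')(q, n) = Mul(-5, 130) = -650)
Function('E')(s, A) = Pow(s, 2)
H = Rational(172, 2835) (H = Add(Mul(Pow(2, 2), Pow(-105, -1)), Mul(-8, Pow(-81, -1))) = Add(Mul(4, Rational(-1, 105)), Mul(-8, Rational(-1, 81))) = Add(Rational(-4, 105), Rational(8, 81)) = Rational(172, 2835) ≈ 0.060670)
Function('t')(a) = Add(59, a) (Function('t')(a) = Add(2, Add(a, Mul(-1, -57))) = Add(2, Add(a, 57)) = Add(2, Add(57, a)) = Add(59, a))
Add(Function('D')(Function('F')(-12, 15), 136), Function('t')(H)) = Add(-650, Add(59, Rational(172, 2835))) = Add(-650, Rational(167437, 2835)) = Rational(-1675313, 2835)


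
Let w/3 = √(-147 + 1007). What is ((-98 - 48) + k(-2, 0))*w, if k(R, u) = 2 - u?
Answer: -864*√215 ≈ -12669.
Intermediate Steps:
w = 6*√215 (w = 3*√(-147 + 1007) = 3*√860 = 3*(2*√215) = 6*√215 ≈ 87.977)
((-98 - 48) + k(-2, 0))*w = ((-98 - 48) + (2 - 1*0))*(6*√215) = (-146 + (2 + 0))*(6*√215) = (-146 + 2)*(6*√215) = -864*√215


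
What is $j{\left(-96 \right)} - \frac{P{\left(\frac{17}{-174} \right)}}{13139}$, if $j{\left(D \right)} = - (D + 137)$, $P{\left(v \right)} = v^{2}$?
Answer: $- \frac{16309651213}{397796364} \approx -41.0$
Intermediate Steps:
$j{\left(D \right)} = -137 - D$ ($j{\left(D \right)} = - (137 + D) = -137 - D$)
$j{\left(-96 \right)} - \frac{P{\left(\frac{17}{-174} \right)}}{13139} = \left(-137 - -96\right) - \frac{\left(\frac{17}{-174}\right)^{2}}{13139} = \left(-137 + 96\right) - \left(17 \left(- \frac{1}{174}\right)\right)^{2} \cdot \frac{1}{13139} = -41 - \left(- \frac{17}{174}\right)^{2} \cdot \frac{1}{13139} = -41 - \frac{289}{30276} \cdot \frac{1}{13139} = -41 - \frac{289}{397796364} = - \frac{16309651213}{397796364}$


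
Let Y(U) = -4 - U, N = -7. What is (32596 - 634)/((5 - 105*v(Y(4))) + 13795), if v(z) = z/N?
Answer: 5327/2280 ≈ 2.3364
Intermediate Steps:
v(z) = -z/7 (v(z) = z/(-7) = z*(-1/7) = -z/7)
(32596 - 634)/((5 - 105*v(Y(4))) + 13795) = (32596 - 634)/((5 - (-15)*(-4 - 1*4)) + 13795) = 31962/((5 - (-15)*(-4 - 4)) + 13795) = 31962/((5 - (-15)*(-8)) + 13795) = 31962/((5 - 105*8/7) + 13795) = 31962/((5 - 120) + 13795) = 31962/(-115 + 13795) = 31962/13680 = 31962*(1/13680) = 5327/2280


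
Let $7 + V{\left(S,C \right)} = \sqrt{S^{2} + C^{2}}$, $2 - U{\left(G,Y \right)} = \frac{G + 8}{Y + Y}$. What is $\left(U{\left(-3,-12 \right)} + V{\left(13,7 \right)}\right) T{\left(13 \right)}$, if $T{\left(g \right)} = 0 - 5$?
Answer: $\frac{575}{24} - 5 \sqrt{218} \approx -49.866$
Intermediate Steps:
$T{\left(g \right)} = -5$ ($T{\left(g \right)} = 0 - 5 = -5$)
$U{\left(G,Y \right)} = 2 - \frac{8 + G}{2 Y}$ ($U{\left(G,Y \right)} = 2 - \frac{G + 8}{Y + Y} = 2 - \frac{8 + G}{2 Y}$)
$V{\left(S,C \right)} = -7 + \sqrt{C^{2} + S^{2}}$ ($V{\left(S,C \right)} = -7 + \sqrt{S^{2} + C^{2}} = -7 + \sqrt{C^{2} + S^{2}}$)
$\left(U{\left(-3,-12 \right)} + V{\left(13,7 \right)}\right) T{\left(13 \right)} = \left(\frac{-8 - -3 + 4 \left(-12\right)}{2 \left(-12\right)} - \left(7 - \sqrt{7^{2} + 13^{2}}\right)\right) \left(-5\right) = \left(\frac{1}{2} \left(- \frac{1}{12}\right) \left(-8 + 3 - 48\right) - \left(7 - \sqrt{49 + 169}\right)\right) \left(-5\right) = \left(\frac{1}{2} \left(- \frac{1}{12}\right) \left(-53\right) - \left(7 - \sqrt{218}\right)\right) \left(-5\right) = \left(\frac{53}{24} - \left(7 - \sqrt{218}\right)\right) \left(-5\right) = \left(- \frac{115}{24} + \sqrt{218}\right) \left(-5\right) = \frac{575}{24} - 5 \sqrt{218}$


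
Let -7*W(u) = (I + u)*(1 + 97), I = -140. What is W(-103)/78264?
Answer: 189/4348 ≈ 0.043468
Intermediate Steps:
W(u) = 1960 - 14*u (W(u) = -(-140 + u)*(1 + 97)/7 = -(-140 + u)*98/7 = -(-13720 + 98*u)/7 = 1960 - 14*u)
W(-103)/78264 = (1960 - 14*(-103))/78264 = (1960 + 1442)*(1/78264) = 3402*(1/78264) = 189/4348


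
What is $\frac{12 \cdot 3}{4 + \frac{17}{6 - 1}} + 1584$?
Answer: $\frac{58788}{37} \approx 1588.9$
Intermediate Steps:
$\frac{12 \cdot 3}{4 + \frac{17}{6 - 1}} + 1584 = \frac{36}{4 + \frac{17}{5}} + 1584 = \frac{36}{\frac{37}{5}} + 1584 = 36 \cdot \frac{5}{37} + 1584 = \frac{180}{37} + 1584 = \frac{58788}{37}$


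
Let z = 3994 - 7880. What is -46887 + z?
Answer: -50773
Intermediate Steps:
z = -3886
-46887 + z = -46887 - 3886 = -50773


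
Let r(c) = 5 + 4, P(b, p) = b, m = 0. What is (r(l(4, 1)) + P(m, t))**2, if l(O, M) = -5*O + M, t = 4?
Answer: 81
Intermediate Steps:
l(O, M) = M - 5*O
r(c) = 9
(r(l(4, 1)) + P(m, t))**2 = (9 + 0)**2 = 9**2 = 81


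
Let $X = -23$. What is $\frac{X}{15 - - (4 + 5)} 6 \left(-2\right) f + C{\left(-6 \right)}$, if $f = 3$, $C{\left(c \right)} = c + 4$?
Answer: $\frac{65}{2} \approx 32.5$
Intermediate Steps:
$C{\left(c \right)} = 4 + c$
$\frac{X}{15 - - (4 + 5)} 6 \left(-2\right) f + C{\left(-6 \right)} = - \frac{23}{15 - - (4 + 5)} 6 \left(-2\right) 3 + \left(4 - 6\right) = - \frac{23}{15 - \left(-1\right) 9} \left(\left(-12\right) 3\right) - 2 = - \frac{23}{15 - -9} \left(-36\right) - 2 = - \frac{23}{15 + 9} \left(-36\right) - 2 = - \frac{23}{24} \left(-36\right) - 2 = \left(-23\right) \frac{1}{24} \left(-36\right) - 2 = \left(- \frac{23}{24}\right) \left(-36\right) - 2 = \frac{69}{2} - 2 = \frac{65}{2}$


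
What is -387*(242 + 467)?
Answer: -274383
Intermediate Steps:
-387*(242 + 467) = -387*709 = -274383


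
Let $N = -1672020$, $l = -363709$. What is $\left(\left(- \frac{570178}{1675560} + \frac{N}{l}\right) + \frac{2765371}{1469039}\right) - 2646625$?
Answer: $- \frac{1184701026939419935293619}{447628120740294780} \approx -2.6466 \cdot 10^{6}$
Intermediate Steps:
$\left(\left(- \frac{570178}{1675560} + \frac{N}{l}\right) + \frac{2765371}{1469039}\right) - 2646625 = \left(\left(- \frac{570178}{1675560} - \frac{1672020}{-363709}\right) + \frac{2765371}{1469039}\right) - 2646625 = \left(\left(\left(-570178\right) \frac{1}{1675560} - - \frac{1672020}{363709}\right) + 2765371 \cdot \frac{1}{1469039}\right) - 2646625 = \left(\left(- \frac{285089}{837780} + \frac{1672020}{363709}\right) + \frac{2765371}{1469039}\right) - 2646625 = \left(\frac{1297095480499}{304708126020} + \frac{2765371}{1469039}\right) - 2646625 = \frac{2748114862736823881}{447628120740294780} - 2646625 = - \frac{1184701026939419935293619}{447628120740294780}$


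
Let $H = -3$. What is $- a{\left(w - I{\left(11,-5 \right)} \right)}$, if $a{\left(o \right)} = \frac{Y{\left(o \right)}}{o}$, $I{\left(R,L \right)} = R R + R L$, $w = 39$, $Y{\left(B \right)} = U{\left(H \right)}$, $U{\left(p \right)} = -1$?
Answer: $- \frac{1}{27} \approx -0.037037$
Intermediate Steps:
$Y{\left(B \right)} = -1$
$I{\left(R,L \right)} = R^{2} + L R$
$a{\left(o \right)} = - \frac{1}{o}$
$- a{\left(w - I{\left(11,-5 \right)} \right)} = - \frac{-1}{39 - 11 \left(-5 + 11\right)} = - \frac{-1}{39 - 11 \cdot 6} = - \frac{-1}{39 - 66} = - \frac{-1}{-27} = - \frac{\left(-1\right) \left(-1\right)}{27} = \left(-1\right) \frac{1}{27} = - \frac{1}{27}$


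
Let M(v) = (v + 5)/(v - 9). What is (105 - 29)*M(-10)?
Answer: 20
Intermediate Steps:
M(v) = (5 + v)/(-9 + v)
(105 - 29)*M(-10) = (105 - 29)*((5 - 10)/(-9 - 10)) = 76*(-5/(-19)) = 76*(-1/19*(-5)) = 76*(5/19) = 20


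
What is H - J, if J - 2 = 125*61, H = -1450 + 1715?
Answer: -7362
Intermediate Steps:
H = 265
J = 7627 (J = 2 + 125*61 = 2 + 7625 = 7627)
H - J = 265 - 1*7627 = 265 - 7627 = -7362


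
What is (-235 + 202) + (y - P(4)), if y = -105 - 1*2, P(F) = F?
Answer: -144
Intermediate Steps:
y = -107 (y = -105 - 2 = -107)
(-235 + 202) + (y - P(4)) = (-235 + 202) + (-107 - 1*4) = -33 + (-107 - 4) = -33 - 111 = -144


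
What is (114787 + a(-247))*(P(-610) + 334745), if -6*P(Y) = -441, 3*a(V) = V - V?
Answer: 76865622319/2 ≈ 3.8433e+10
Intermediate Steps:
a(V) = 0 (a(V) = (V - V)/3 = (⅓)*0 = 0)
P(Y) = 147/2 (P(Y) = -⅙*(-441) = 147/2)
(114787 + a(-247))*(P(-610) + 334745) = (114787 + 0)*(147/2 + 334745) = 114787*(669637/2) = 76865622319/2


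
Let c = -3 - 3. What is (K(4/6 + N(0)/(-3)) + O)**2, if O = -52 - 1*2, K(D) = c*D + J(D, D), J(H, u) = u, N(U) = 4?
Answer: 23104/9 ≈ 2567.1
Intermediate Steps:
c = -6
K(D) = -5*D (K(D) = -6*D + D = -5*D)
O = -54 (O = -52 - 2 = -54)
(K(4/6 + N(0)/(-3)) + O)**2 = (-5*(4/6 + 4/(-3)) - 54)**2 = (-5*(4*(1/6) + 4*(-1/3)) - 54)**2 = (-5*(2/3 - 4/3) - 54)**2 = (-5*(-2/3) - 54)**2 = (10/3 - 54)**2 = (-152/3)**2 = 23104/9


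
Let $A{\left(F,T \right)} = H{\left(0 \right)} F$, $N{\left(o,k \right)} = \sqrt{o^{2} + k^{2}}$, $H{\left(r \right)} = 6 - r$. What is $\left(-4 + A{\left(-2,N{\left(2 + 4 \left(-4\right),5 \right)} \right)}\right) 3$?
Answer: $-48$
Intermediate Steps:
$N{\left(o,k \right)} = \sqrt{k^{2} + o^{2}}$
$A{\left(F,T \right)} = 6 F$ ($A{\left(F,T \right)} = \left(6 - 0\right) F = \left(6 + 0\right) F = 6 F$)
$\left(-4 + A{\left(-2,N{\left(2 + 4 \left(-4\right),5 \right)} \right)}\right) 3 = \left(-4 + 6 \left(-2\right)\right) 3 = \left(-4 - 12\right) 3 = \left(-16\right) 3 = -48$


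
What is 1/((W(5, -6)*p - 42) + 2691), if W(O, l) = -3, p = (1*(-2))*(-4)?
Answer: 1/2625 ≈ 0.00038095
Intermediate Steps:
p = 8 (p = -2*(-4) = 8)
1/((W(5, -6)*p - 42) + 2691) = 1/((-3*8 - 42) + 2691) = 1/((-24 - 42) + 2691) = 1/(-66 + 2691) = 1/2625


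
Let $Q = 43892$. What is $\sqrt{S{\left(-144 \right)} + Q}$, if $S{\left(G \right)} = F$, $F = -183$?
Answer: $\sqrt{43709} \approx 209.07$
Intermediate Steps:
$S{\left(G \right)} = -183$
$\sqrt{S{\left(-144 \right)} + Q} = \sqrt{-183 + 43892} = \sqrt{43709}$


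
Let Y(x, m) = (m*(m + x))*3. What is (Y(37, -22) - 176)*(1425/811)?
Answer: -1661550/811 ≈ -2048.8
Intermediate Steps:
Y(x, m) = 3*m*(m + x)
(Y(37, -22) - 176)*(1425/811) = (3*(-22)*(-22 + 37) - 176)*(1425/811) = (3*(-22)*15 - 176)*(1425*(1/811)) = (-990 - 176)*(1425/811) = -1166*1425/811 = -1661550/811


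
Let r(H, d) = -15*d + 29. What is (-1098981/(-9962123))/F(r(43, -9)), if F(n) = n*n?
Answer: 1098981/267941260208 ≈ 4.1016e-6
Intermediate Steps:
r(H, d) = 29 - 15*d
F(n) = n²
(-1098981/(-9962123))/F(r(43, -9)) = (-1098981/(-9962123))/((29 - 15*(-9))²) = (-1098981*(-1/9962123))/((29 + 135)²) = 1098981/(9962123*(164²)) = (1098981/9962123)/26896 = (1098981/9962123)*(1/26896) = 1098981/267941260208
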